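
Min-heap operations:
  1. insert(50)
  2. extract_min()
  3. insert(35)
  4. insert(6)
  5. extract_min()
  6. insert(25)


insert(50) -> [50]
extract_min()->50, []
insert(35) -> [35]
insert(6) -> [6, 35]
extract_min()->6, [35]
insert(25) -> [25, 35]

Final heap: [25, 35]


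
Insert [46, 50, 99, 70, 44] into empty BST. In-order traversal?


Insert 46: root
Insert 50: R from 46
Insert 99: R from 46 -> R from 50
Insert 70: R from 46 -> R from 50 -> L from 99
Insert 44: L from 46

In-order: [44, 46, 50, 70, 99]


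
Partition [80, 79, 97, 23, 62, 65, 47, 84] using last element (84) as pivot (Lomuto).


Pivot: 84
  80 <= 84: advance i (no swap)
  79 <= 84: advance i (no swap)
  23 <= 84: swap -> [80, 79, 23, 97, 62, 65, 47, 84]
  62 <= 84: swap -> [80, 79, 23, 62, 97, 65, 47, 84]
  65 <= 84: swap -> [80, 79, 23, 62, 65, 97, 47, 84]
  47 <= 84: swap -> [80, 79, 23, 62, 65, 47, 97, 84]
Place pivot at 6: [80, 79, 23, 62, 65, 47, 84, 97]

Partitioned: [80, 79, 23, 62, 65, 47, 84, 97]


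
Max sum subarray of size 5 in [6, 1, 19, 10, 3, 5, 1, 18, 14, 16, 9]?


[0:5]: 39
[1:6]: 38
[2:7]: 38
[3:8]: 37
[4:9]: 41
[5:10]: 54
[6:11]: 58

Max: 58 at [6:11]


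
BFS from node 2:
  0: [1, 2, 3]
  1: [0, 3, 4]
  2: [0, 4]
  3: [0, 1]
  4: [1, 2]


Visit 2, enqueue [0, 4]
Visit 0, enqueue [1, 3]
Visit 4, enqueue []
Visit 1, enqueue []
Visit 3, enqueue []

BFS order: [2, 0, 4, 1, 3]


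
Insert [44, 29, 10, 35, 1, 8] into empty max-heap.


Insert 44: [44]
Insert 29: [44, 29]
Insert 10: [44, 29, 10]
Insert 35: [44, 35, 10, 29]
Insert 1: [44, 35, 10, 29, 1]
Insert 8: [44, 35, 10, 29, 1, 8]

Final heap: [44, 35, 10, 29, 1, 8]


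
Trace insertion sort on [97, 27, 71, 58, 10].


Initial: [97, 27, 71, 58, 10]
Insert 27: [27, 97, 71, 58, 10]
Insert 71: [27, 71, 97, 58, 10]
Insert 58: [27, 58, 71, 97, 10]
Insert 10: [10, 27, 58, 71, 97]

Sorted: [10, 27, 58, 71, 97]


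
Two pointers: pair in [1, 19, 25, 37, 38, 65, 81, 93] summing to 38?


lo=0(1)+hi=7(93)=94
lo=0(1)+hi=6(81)=82
lo=0(1)+hi=5(65)=66
lo=0(1)+hi=4(38)=39
lo=0(1)+hi=3(37)=38

Yes: 1+37=38


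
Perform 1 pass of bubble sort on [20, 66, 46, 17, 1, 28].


Initial: [20, 66, 46, 17, 1, 28]
Pass 1: [20, 46, 17, 1, 28, 66] (4 swaps)

After 1 pass: [20, 46, 17, 1, 28, 66]


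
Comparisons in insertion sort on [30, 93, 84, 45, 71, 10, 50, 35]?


Algorithm: insertion sort
Input: [30, 93, 84, 45, 71, 10, 50, 35]
Sorted: [10, 30, 35, 45, 50, 71, 84, 93]

24


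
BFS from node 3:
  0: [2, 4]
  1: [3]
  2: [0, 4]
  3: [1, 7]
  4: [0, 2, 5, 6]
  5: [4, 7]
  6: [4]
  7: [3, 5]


Visit 3, enqueue [1, 7]
Visit 1, enqueue []
Visit 7, enqueue [5]
Visit 5, enqueue [4]
Visit 4, enqueue [0, 2, 6]
Visit 0, enqueue []
Visit 2, enqueue []
Visit 6, enqueue []

BFS order: [3, 1, 7, 5, 4, 0, 2, 6]


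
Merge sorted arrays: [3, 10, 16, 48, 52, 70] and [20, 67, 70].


Take 3 from A
Take 10 from A
Take 16 from A
Take 20 from B
Take 48 from A
Take 52 from A
Take 67 from B
Take 70 from A

Merged: [3, 10, 16, 20, 48, 52, 67, 70, 70]


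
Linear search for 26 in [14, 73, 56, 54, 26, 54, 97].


i=0: 14!=26
i=1: 73!=26
i=2: 56!=26
i=3: 54!=26
i=4: 26==26 found!

Found at 4, 5 comps


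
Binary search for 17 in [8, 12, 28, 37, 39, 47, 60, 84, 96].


Step 1: lo=0, hi=8, mid=4, val=39
Step 2: lo=0, hi=3, mid=1, val=12
Step 3: lo=2, hi=3, mid=2, val=28

Not found


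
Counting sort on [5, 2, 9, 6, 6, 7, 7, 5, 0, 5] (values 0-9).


Input: [5, 2, 9, 6, 6, 7, 7, 5, 0, 5]
Counts: [1, 0, 1, 0, 0, 3, 2, 2, 0, 1]

Sorted: [0, 2, 5, 5, 5, 6, 6, 7, 7, 9]


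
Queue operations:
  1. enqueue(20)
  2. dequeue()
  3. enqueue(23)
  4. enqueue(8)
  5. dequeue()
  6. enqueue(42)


enqueue(20) -> [20]
dequeue()->20, []
enqueue(23) -> [23]
enqueue(8) -> [23, 8]
dequeue()->23, [8]
enqueue(42) -> [8, 42]

Final queue: [8, 42]


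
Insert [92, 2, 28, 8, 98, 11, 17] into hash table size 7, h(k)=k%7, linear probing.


Insert 92: h=1 -> slot 1
Insert 2: h=2 -> slot 2
Insert 28: h=0 -> slot 0
Insert 8: h=1, 2 probes -> slot 3
Insert 98: h=0, 4 probes -> slot 4
Insert 11: h=4, 1 probes -> slot 5
Insert 17: h=3, 3 probes -> slot 6

Table: [28, 92, 2, 8, 98, 11, 17]


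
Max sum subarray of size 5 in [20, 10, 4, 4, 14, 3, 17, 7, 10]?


[0:5]: 52
[1:6]: 35
[2:7]: 42
[3:8]: 45
[4:9]: 51

Max: 52 at [0:5]


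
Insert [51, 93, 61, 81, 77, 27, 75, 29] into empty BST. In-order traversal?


Insert 51: root
Insert 93: R from 51
Insert 61: R from 51 -> L from 93
Insert 81: R from 51 -> L from 93 -> R from 61
Insert 77: R from 51 -> L from 93 -> R from 61 -> L from 81
Insert 27: L from 51
Insert 75: R from 51 -> L from 93 -> R from 61 -> L from 81 -> L from 77
Insert 29: L from 51 -> R from 27

In-order: [27, 29, 51, 61, 75, 77, 81, 93]


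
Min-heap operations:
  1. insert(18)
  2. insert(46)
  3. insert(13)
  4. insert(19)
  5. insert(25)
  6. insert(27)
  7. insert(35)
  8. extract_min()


insert(18) -> [18]
insert(46) -> [18, 46]
insert(13) -> [13, 46, 18]
insert(19) -> [13, 19, 18, 46]
insert(25) -> [13, 19, 18, 46, 25]
insert(27) -> [13, 19, 18, 46, 25, 27]
insert(35) -> [13, 19, 18, 46, 25, 27, 35]
extract_min()->13, [18, 19, 27, 46, 25, 35]

Final heap: [18, 19, 27, 46, 25, 35]


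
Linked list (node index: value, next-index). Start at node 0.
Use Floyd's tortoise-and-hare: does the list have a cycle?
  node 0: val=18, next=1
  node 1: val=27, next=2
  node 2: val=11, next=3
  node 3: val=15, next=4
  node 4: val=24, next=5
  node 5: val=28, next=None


Floyd's tortoise (slow, +1) and hare (fast, +2):
  init: slow=0, fast=0
  step 1: slow=1, fast=2
  step 2: slow=2, fast=4
  step 3: fast 4->5->None, no cycle

Cycle: no


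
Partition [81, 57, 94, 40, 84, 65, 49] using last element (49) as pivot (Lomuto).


Pivot: 49
  40 <= 49: swap -> [40, 57, 94, 81, 84, 65, 49]
Place pivot at 1: [40, 49, 94, 81, 84, 65, 57]

Partitioned: [40, 49, 94, 81, 84, 65, 57]


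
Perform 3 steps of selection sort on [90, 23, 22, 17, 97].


Initial: [90, 23, 22, 17, 97]
Step 1: min=17 at 3
  Swap: [17, 23, 22, 90, 97]
Step 2: min=22 at 2
  Swap: [17, 22, 23, 90, 97]
Step 3: min=23 at 2
  Swap: [17, 22, 23, 90, 97]

After 3 steps: [17, 22, 23, 90, 97]


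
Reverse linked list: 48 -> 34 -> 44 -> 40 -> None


Step 1: curr=48, set curr.next=prev(None) | reversed so far: 48
Step 2: curr=34, set curr.next=prev(48) | reversed so far: 34 -> 48
Step 3: curr=44, set curr.next=prev(34) | reversed so far: 44 -> 34 -> 48
Step 4: curr=40, set curr.next=prev(44) | reversed so far: 40 -> 44 -> 34 -> 48

40 -> 44 -> 34 -> 48 -> None


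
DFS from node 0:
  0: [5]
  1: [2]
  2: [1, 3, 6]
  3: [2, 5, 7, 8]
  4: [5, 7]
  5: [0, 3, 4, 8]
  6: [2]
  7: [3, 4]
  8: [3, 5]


Visit 0, push [5]
Visit 5, push [8, 4, 3]
Visit 3, push [8, 7, 2]
Visit 2, push [6, 1]
Visit 1, push []
Visit 6, push []
Visit 7, push [4]
Visit 4, push []
Visit 8, push []

DFS order: [0, 5, 3, 2, 1, 6, 7, 4, 8]


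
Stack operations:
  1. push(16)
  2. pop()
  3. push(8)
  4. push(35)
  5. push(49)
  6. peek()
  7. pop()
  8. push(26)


push(16) -> [16]
pop()->16, []
push(8) -> [8]
push(35) -> [8, 35]
push(49) -> [8, 35, 49]
peek()->49
pop()->49, [8, 35]
push(26) -> [8, 35, 26]

Final stack: [8, 35, 26]


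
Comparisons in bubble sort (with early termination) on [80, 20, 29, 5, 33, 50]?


Algorithm: bubble sort (with early termination)
Input: [80, 20, 29, 5, 33, 50]
Sorted: [5, 20, 29, 33, 50, 80]

14


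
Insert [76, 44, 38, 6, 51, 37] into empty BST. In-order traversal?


Insert 76: root
Insert 44: L from 76
Insert 38: L from 76 -> L from 44
Insert 6: L from 76 -> L from 44 -> L from 38
Insert 51: L from 76 -> R from 44
Insert 37: L from 76 -> L from 44 -> L from 38 -> R from 6

In-order: [6, 37, 38, 44, 51, 76]


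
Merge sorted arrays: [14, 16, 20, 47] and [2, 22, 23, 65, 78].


Take 2 from B
Take 14 from A
Take 16 from A
Take 20 from A
Take 22 from B
Take 23 from B
Take 47 from A

Merged: [2, 14, 16, 20, 22, 23, 47, 65, 78]


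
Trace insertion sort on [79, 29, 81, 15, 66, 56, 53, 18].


Initial: [79, 29, 81, 15, 66, 56, 53, 18]
Insert 29: [29, 79, 81, 15, 66, 56, 53, 18]
Insert 81: [29, 79, 81, 15, 66, 56, 53, 18]
Insert 15: [15, 29, 79, 81, 66, 56, 53, 18]
Insert 66: [15, 29, 66, 79, 81, 56, 53, 18]
Insert 56: [15, 29, 56, 66, 79, 81, 53, 18]
Insert 53: [15, 29, 53, 56, 66, 79, 81, 18]
Insert 18: [15, 18, 29, 53, 56, 66, 79, 81]

Sorted: [15, 18, 29, 53, 56, 66, 79, 81]


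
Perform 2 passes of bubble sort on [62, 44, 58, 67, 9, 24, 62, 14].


Initial: [62, 44, 58, 67, 9, 24, 62, 14]
Pass 1: [44, 58, 62, 9, 24, 62, 14, 67] (6 swaps)
Pass 2: [44, 58, 9, 24, 62, 14, 62, 67] (3 swaps)

After 2 passes: [44, 58, 9, 24, 62, 14, 62, 67]


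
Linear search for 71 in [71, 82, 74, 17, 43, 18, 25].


i=0: 71==71 found!

Found at 0, 1 comps


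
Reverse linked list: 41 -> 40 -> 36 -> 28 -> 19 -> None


Step 1: curr=41, set curr.next=prev(None) | reversed so far: 41
Step 2: curr=40, set curr.next=prev(41) | reversed so far: 40 -> 41
Step 3: curr=36, set curr.next=prev(40) | reversed so far: 36 -> 40 -> 41
Step 4: curr=28, set curr.next=prev(36) | reversed so far: 28 -> 36 -> 40 -> 41
Step 5: curr=19, set curr.next=prev(28) | reversed so far: 19 -> 28 -> 36 -> 40 -> 41

19 -> 28 -> 36 -> 40 -> 41 -> None


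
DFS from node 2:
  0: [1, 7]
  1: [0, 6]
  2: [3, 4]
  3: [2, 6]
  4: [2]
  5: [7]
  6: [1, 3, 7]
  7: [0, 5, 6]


Visit 2, push [4, 3]
Visit 3, push [6]
Visit 6, push [7, 1]
Visit 1, push [0]
Visit 0, push [7]
Visit 7, push [5]
Visit 5, push []
Visit 4, push []

DFS order: [2, 3, 6, 1, 0, 7, 5, 4]


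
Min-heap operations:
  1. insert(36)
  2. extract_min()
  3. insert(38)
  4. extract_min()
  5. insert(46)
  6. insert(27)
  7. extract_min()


insert(36) -> [36]
extract_min()->36, []
insert(38) -> [38]
extract_min()->38, []
insert(46) -> [46]
insert(27) -> [27, 46]
extract_min()->27, [46]

Final heap: [46]


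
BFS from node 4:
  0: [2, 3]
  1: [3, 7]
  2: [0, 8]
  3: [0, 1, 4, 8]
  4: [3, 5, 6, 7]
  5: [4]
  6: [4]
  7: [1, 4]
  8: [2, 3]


Visit 4, enqueue [3, 5, 6, 7]
Visit 3, enqueue [0, 1, 8]
Visit 5, enqueue []
Visit 6, enqueue []
Visit 7, enqueue []
Visit 0, enqueue [2]
Visit 1, enqueue []
Visit 8, enqueue []
Visit 2, enqueue []

BFS order: [4, 3, 5, 6, 7, 0, 1, 8, 2]


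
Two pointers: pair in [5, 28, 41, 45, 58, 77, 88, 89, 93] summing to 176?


lo=0(5)+hi=8(93)=98
lo=1(28)+hi=8(93)=121
lo=2(41)+hi=8(93)=134
lo=3(45)+hi=8(93)=138
lo=4(58)+hi=8(93)=151
lo=5(77)+hi=8(93)=170
lo=6(88)+hi=8(93)=181
lo=6(88)+hi=7(89)=177

No pair found


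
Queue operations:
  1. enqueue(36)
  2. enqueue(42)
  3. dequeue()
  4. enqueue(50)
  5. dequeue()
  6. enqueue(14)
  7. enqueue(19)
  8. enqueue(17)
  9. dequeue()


enqueue(36) -> [36]
enqueue(42) -> [36, 42]
dequeue()->36, [42]
enqueue(50) -> [42, 50]
dequeue()->42, [50]
enqueue(14) -> [50, 14]
enqueue(19) -> [50, 14, 19]
enqueue(17) -> [50, 14, 19, 17]
dequeue()->50, [14, 19, 17]

Final queue: [14, 19, 17]


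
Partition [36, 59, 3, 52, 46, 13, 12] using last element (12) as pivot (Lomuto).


Pivot: 12
  3 <= 12: swap -> [3, 59, 36, 52, 46, 13, 12]
Place pivot at 1: [3, 12, 36, 52, 46, 13, 59]

Partitioned: [3, 12, 36, 52, 46, 13, 59]


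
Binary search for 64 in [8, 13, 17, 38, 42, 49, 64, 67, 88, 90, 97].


Step 1: lo=0, hi=10, mid=5, val=49
Step 2: lo=6, hi=10, mid=8, val=88
Step 3: lo=6, hi=7, mid=6, val=64

Found at index 6


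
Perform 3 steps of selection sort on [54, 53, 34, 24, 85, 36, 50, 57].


Initial: [54, 53, 34, 24, 85, 36, 50, 57]
Step 1: min=24 at 3
  Swap: [24, 53, 34, 54, 85, 36, 50, 57]
Step 2: min=34 at 2
  Swap: [24, 34, 53, 54, 85, 36, 50, 57]
Step 3: min=36 at 5
  Swap: [24, 34, 36, 54, 85, 53, 50, 57]

After 3 steps: [24, 34, 36, 54, 85, 53, 50, 57]


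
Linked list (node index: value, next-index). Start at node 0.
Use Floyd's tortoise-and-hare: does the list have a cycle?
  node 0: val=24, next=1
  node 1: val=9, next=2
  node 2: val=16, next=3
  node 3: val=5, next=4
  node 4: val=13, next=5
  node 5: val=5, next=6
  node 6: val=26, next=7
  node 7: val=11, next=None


Floyd's tortoise (slow, +1) and hare (fast, +2):
  init: slow=0, fast=0
  step 1: slow=1, fast=2
  step 2: slow=2, fast=4
  step 3: slow=3, fast=6
  step 4: fast 6->7->None, no cycle

Cycle: no


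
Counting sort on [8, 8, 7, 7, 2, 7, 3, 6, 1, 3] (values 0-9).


Input: [8, 8, 7, 7, 2, 7, 3, 6, 1, 3]
Counts: [0, 1, 1, 2, 0, 0, 1, 3, 2, 0]

Sorted: [1, 2, 3, 3, 6, 7, 7, 7, 8, 8]


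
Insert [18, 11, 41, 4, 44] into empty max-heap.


Insert 18: [18]
Insert 11: [18, 11]
Insert 41: [41, 11, 18]
Insert 4: [41, 11, 18, 4]
Insert 44: [44, 41, 18, 4, 11]

Final heap: [44, 41, 18, 4, 11]


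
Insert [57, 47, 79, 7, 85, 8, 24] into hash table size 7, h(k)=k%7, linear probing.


Insert 57: h=1 -> slot 1
Insert 47: h=5 -> slot 5
Insert 79: h=2 -> slot 2
Insert 7: h=0 -> slot 0
Insert 85: h=1, 2 probes -> slot 3
Insert 8: h=1, 3 probes -> slot 4
Insert 24: h=3, 3 probes -> slot 6

Table: [7, 57, 79, 85, 8, 47, 24]


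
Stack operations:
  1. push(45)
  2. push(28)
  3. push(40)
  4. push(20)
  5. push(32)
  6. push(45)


push(45) -> [45]
push(28) -> [45, 28]
push(40) -> [45, 28, 40]
push(20) -> [45, 28, 40, 20]
push(32) -> [45, 28, 40, 20, 32]
push(45) -> [45, 28, 40, 20, 32, 45]

Final stack: [45, 28, 40, 20, 32, 45]


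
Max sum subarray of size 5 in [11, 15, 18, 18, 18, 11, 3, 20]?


[0:5]: 80
[1:6]: 80
[2:7]: 68
[3:8]: 70

Max: 80 at [0:5]


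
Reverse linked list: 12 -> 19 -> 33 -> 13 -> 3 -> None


Step 1: curr=12, set curr.next=prev(None) | reversed so far: 12
Step 2: curr=19, set curr.next=prev(12) | reversed so far: 19 -> 12
Step 3: curr=33, set curr.next=prev(19) | reversed so far: 33 -> 19 -> 12
Step 4: curr=13, set curr.next=prev(33) | reversed so far: 13 -> 33 -> 19 -> 12
Step 5: curr=3, set curr.next=prev(13) | reversed so far: 3 -> 13 -> 33 -> 19 -> 12

3 -> 13 -> 33 -> 19 -> 12 -> None


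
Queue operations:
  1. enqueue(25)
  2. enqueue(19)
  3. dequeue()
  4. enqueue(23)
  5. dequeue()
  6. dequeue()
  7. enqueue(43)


enqueue(25) -> [25]
enqueue(19) -> [25, 19]
dequeue()->25, [19]
enqueue(23) -> [19, 23]
dequeue()->19, [23]
dequeue()->23, []
enqueue(43) -> [43]

Final queue: [43]


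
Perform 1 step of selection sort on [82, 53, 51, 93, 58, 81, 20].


Initial: [82, 53, 51, 93, 58, 81, 20]
Step 1: min=20 at 6
  Swap: [20, 53, 51, 93, 58, 81, 82]

After 1 step: [20, 53, 51, 93, 58, 81, 82]


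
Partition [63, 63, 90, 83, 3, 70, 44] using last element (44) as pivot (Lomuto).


Pivot: 44
  3 <= 44: swap -> [3, 63, 90, 83, 63, 70, 44]
Place pivot at 1: [3, 44, 90, 83, 63, 70, 63]

Partitioned: [3, 44, 90, 83, 63, 70, 63]


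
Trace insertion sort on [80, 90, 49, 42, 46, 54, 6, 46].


Initial: [80, 90, 49, 42, 46, 54, 6, 46]
Insert 90: [80, 90, 49, 42, 46, 54, 6, 46]
Insert 49: [49, 80, 90, 42, 46, 54, 6, 46]
Insert 42: [42, 49, 80, 90, 46, 54, 6, 46]
Insert 46: [42, 46, 49, 80, 90, 54, 6, 46]
Insert 54: [42, 46, 49, 54, 80, 90, 6, 46]
Insert 6: [6, 42, 46, 49, 54, 80, 90, 46]
Insert 46: [6, 42, 46, 46, 49, 54, 80, 90]

Sorted: [6, 42, 46, 46, 49, 54, 80, 90]


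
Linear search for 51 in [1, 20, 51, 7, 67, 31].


i=0: 1!=51
i=1: 20!=51
i=2: 51==51 found!

Found at 2, 3 comps


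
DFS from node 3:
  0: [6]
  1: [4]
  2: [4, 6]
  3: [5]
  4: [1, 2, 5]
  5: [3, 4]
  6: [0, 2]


Visit 3, push [5]
Visit 5, push [4]
Visit 4, push [2, 1]
Visit 1, push []
Visit 2, push [6]
Visit 6, push [0]
Visit 0, push []

DFS order: [3, 5, 4, 1, 2, 6, 0]


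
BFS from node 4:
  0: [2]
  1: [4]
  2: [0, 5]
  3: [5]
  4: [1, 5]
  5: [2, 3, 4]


Visit 4, enqueue [1, 5]
Visit 1, enqueue []
Visit 5, enqueue [2, 3]
Visit 2, enqueue [0]
Visit 3, enqueue []
Visit 0, enqueue []

BFS order: [4, 1, 5, 2, 3, 0]


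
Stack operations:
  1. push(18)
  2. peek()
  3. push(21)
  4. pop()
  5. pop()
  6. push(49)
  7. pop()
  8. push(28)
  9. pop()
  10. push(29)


push(18) -> [18]
peek()->18
push(21) -> [18, 21]
pop()->21, [18]
pop()->18, []
push(49) -> [49]
pop()->49, []
push(28) -> [28]
pop()->28, []
push(29) -> [29]

Final stack: [29]


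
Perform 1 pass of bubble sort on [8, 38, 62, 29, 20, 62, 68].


Initial: [8, 38, 62, 29, 20, 62, 68]
Pass 1: [8, 38, 29, 20, 62, 62, 68] (2 swaps)

After 1 pass: [8, 38, 29, 20, 62, 62, 68]


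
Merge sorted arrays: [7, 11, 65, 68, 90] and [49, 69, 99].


Take 7 from A
Take 11 from A
Take 49 from B
Take 65 from A
Take 68 from A
Take 69 from B
Take 90 from A

Merged: [7, 11, 49, 65, 68, 69, 90, 99]


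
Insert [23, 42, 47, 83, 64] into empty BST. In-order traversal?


Insert 23: root
Insert 42: R from 23
Insert 47: R from 23 -> R from 42
Insert 83: R from 23 -> R from 42 -> R from 47
Insert 64: R from 23 -> R from 42 -> R from 47 -> L from 83

In-order: [23, 42, 47, 64, 83]


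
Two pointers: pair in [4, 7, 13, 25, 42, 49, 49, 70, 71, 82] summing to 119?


lo=0(4)+hi=9(82)=86
lo=1(7)+hi=9(82)=89
lo=2(13)+hi=9(82)=95
lo=3(25)+hi=9(82)=107
lo=4(42)+hi=9(82)=124
lo=4(42)+hi=8(71)=113
lo=5(49)+hi=8(71)=120
lo=5(49)+hi=7(70)=119

Yes: 49+70=119


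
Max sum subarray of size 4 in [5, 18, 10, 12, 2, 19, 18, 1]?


[0:4]: 45
[1:5]: 42
[2:6]: 43
[3:7]: 51
[4:8]: 40

Max: 51 at [3:7]


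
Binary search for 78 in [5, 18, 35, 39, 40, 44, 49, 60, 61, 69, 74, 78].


Step 1: lo=0, hi=11, mid=5, val=44
Step 2: lo=6, hi=11, mid=8, val=61
Step 3: lo=9, hi=11, mid=10, val=74
Step 4: lo=11, hi=11, mid=11, val=78

Found at index 11


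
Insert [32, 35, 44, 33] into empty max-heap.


Insert 32: [32]
Insert 35: [35, 32]
Insert 44: [44, 32, 35]
Insert 33: [44, 33, 35, 32]

Final heap: [44, 33, 35, 32]


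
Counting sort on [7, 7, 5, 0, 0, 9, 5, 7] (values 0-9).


Input: [7, 7, 5, 0, 0, 9, 5, 7]
Counts: [2, 0, 0, 0, 0, 2, 0, 3, 0, 1]

Sorted: [0, 0, 5, 5, 7, 7, 7, 9]


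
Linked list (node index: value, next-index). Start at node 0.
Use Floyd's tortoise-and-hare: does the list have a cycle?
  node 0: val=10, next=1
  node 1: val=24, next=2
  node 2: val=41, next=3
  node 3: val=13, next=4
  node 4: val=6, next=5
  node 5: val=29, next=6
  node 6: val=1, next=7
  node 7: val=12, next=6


Floyd's tortoise (slow, +1) and hare (fast, +2):
  init: slow=0, fast=0
  step 1: slow=1, fast=2
  step 2: slow=2, fast=4
  step 3: slow=3, fast=6
  step 4: slow=4, fast=6
  step 5: slow=5, fast=6
  step 6: slow=6, fast=6
  slow == fast at node 6: cycle detected

Cycle: yes


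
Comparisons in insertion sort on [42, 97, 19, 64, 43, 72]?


Algorithm: insertion sort
Input: [42, 97, 19, 64, 43, 72]
Sorted: [19, 42, 43, 64, 72, 97]

10


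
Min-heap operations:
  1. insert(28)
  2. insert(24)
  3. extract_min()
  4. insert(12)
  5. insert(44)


insert(28) -> [28]
insert(24) -> [24, 28]
extract_min()->24, [28]
insert(12) -> [12, 28]
insert(44) -> [12, 28, 44]

Final heap: [12, 28, 44]


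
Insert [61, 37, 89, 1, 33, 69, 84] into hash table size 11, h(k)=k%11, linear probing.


Insert 61: h=6 -> slot 6
Insert 37: h=4 -> slot 4
Insert 89: h=1 -> slot 1
Insert 1: h=1, 1 probes -> slot 2
Insert 33: h=0 -> slot 0
Insert 69: h=3 -> slot 3
Insert 84: h=7 -> slot 7

Table: [33, 89, 1, 69, 37, None, 61, 84, None, None, None]


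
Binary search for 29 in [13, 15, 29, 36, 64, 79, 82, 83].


Step 1: lo=0, hi=7, mid=3, val=36
Step 2: lo=0, hi=2, mid=1, val=15
Step 3: lo=2, hi=2, mid=2, val=29

Found at index 2


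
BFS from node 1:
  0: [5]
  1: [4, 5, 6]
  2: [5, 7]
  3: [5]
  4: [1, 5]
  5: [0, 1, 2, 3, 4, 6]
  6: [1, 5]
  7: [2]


Visit 1, enqueue [4, 5, 6]
Visit 4, enqueue []
Visit 5, enqueue [0, 2, 3]
Visit 6, enqueue []
Visit 0, enqueue []
Visit 2, enqueue [7]
Visit 3, enqueue []
Visit 7, enqueue []

BFS order: [1, 4, 5, 6, 0, 2, 3, 7]


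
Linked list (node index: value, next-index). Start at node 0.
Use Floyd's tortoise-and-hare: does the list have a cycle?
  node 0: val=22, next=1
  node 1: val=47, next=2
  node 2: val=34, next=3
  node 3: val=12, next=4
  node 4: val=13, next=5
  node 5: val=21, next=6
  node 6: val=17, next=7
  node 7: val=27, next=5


Floyd's tortoise (slow, +1) and hare (fast, +2):
  init: slow=0, fast=0
  step 1: slow=1, fast=2
  step 2: slow=2, fast=4
  step 3: slow=3, fast=6
  step 4: slow=4, fast=5
  step 5: slow=5, fast=7
  step 6: slow=6, fast=6
  slow == fast at node 6: cycle detected

Cycle: yes


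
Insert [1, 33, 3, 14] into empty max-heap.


Insert 1: [1]
Insert 33: [33, 1]
Insert 3: [33, 1, 3]
Insert 14: [33, 14, 3, 1]

Final heap: [33, 14, 3, 1]


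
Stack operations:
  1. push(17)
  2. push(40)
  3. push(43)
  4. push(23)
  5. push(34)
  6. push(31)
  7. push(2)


push(17) -> [17]
push(40) -> [17, 40]
push(43) -> [17, 40, 43]
push(23) -> [17, 40, 43, 23]
push(34) -> [17, 40, 43, 23, 34]
push(31) -> [17, 40, 43, 23, 34, 31]
push(2) -> [17, 40, 43, 23, 34, 31, 2]

Final stack: [17, 40, 43, 23, 34, 31, 2]


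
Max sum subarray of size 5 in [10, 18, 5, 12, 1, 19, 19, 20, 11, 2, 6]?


[0:5]: 46
[1:6]: 55
[2:7]: 56
[3:8]: 71
[4:9]: 70
[5:10]: 71
[6:11]: 58

Max: 71 at [3:8]


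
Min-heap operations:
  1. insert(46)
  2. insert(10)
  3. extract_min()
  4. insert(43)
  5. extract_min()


insert(46) -> [46]
insert(10) -> [10, 46]
extract_min()->10, [46]
insert(43) -> [43, 46]
extract_min()->43, [46]

Final heap: [46]


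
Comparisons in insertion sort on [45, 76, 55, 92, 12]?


Algorithm: insertion sort
Input: [45, 76, 55, 92, 12]
Sorted: [12, 45, 55, 76, 92]

8


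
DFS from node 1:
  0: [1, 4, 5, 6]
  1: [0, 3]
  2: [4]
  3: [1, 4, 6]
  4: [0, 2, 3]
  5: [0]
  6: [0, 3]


Visit 1, push [3, 0]
Visit 0, push [6, 5, 4]
Visit 4, push [3, 2]
Visit 2, push []
Visit 3, push [6]
Visit 6, push []
Visit 5, push []

DFS order: [1, 0, 4, 2, 3, 6, 5]


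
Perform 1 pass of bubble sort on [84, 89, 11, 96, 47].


Initial: [84, 89, 11, 96, 47]
Pass 1: [84, 11, 89, 47, 96] (2 swaps)

After 1 pass: [84, 11, 89, 47, 96]


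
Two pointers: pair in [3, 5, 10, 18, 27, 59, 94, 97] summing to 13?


lo=0(3)+hi=7(97)=100
lo=0(3)+hi=6(94)=97
lo=0(3)+hi=5(59)=62
lo=0(3)+hi=4(27)=30
lo=0(3)+hi=3(18)=21
lo=0(3)+hi=2(10)=13

Yes: 3+10=13


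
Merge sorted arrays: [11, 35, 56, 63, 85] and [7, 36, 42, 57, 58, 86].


Take 7 from B
Take 11 from A
Take 35 from A
Take 36 from B
Take 42 from B
Take 56 from A
Take 57 from B
Take 58 from B
Take 63 from A
Take 85 from A

Merged: [7, 11, 35, 36, 42, 56, 57, 58, 63, 85, 86]


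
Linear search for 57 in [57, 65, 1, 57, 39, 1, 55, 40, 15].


i=0: 57==57 found!

Found at 0, 1 comps


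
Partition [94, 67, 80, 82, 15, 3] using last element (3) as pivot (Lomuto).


Pivot: 3
Place pivot at 0: [3, 67, 80, 82, 15, 94]

Partitioned: [3, 67, 80, 82, 15, 94]


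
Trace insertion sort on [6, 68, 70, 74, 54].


Initial: [6, 68, 70, 74, 54]
Insert 68: [6, 68, 70, 74, 54]
Insert 70: [6, 68, 70, 74, 54]
Insert 74: [6, 68, 70, 74, 54]
Insert 54: [6, 54, 68, 70, 74]

Sorted: [6, 54, 68, 70, 74]


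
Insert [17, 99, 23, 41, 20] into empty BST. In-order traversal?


Insert 17: root
Insert 99: R from 17
Insert 23: R from 17 -> L from 99
Insert 41: R from 17 -> L from 99 -> R from 23
Insert 20: R from 17 -> L from 99 -> L from 23

In-order: [17, 20, 23, 41, 99]


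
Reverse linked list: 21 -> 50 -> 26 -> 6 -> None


Step 1: curr=21, set curr.next=prev(None) | reversed so far: 21
Step 2: curr=50, set curr.next=prev(21) | reversed so far: 50 -> 21
Step 3: curr=26, set curr.next=prev(50) | reversed so far: 26 -> 50 -> 21
Step 4: curr=6, set curr.next=prev(26) | reversed so far: 6 -> 26 -> 50 -> 21

6 -> 26 -> 50 -> 21 -> None


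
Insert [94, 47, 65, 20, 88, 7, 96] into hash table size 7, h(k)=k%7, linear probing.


Insert 94: h=3 -> slot 3
Insert 47: h=5 -> slot 5
Insert 65: h=2 -> slot 2
Insert 20: h=6 -> slot 6
Insert 88: h=4 -> slot 4
Insert 7: h=0 -> slot 0
Insert 96: h=5, 3 probes -> slot 1

Table: [7, 96, 65, 94, 88, 47, 20]


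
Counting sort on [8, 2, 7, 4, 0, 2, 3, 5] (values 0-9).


Input: [8, 2, 7, 4, 0, 2, 3, 5]
Counts: [1, 0, 2, 1, 1, 1, 0, 1, 1, 0]

Sorted: [0, 2, 2, 3, 4, 5, 7, 8]


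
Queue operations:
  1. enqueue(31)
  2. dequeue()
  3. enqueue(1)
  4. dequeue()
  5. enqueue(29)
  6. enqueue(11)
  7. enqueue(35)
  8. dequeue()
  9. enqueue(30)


enqueue(31) -> [31]
dequeue()->31, []
enqueue(1) -> [1]
dequeue()->1, []
enqueue(29) -> [29]
enqueue(11) -> [29, 11]
enqueue(35) -> [29, 11, 35]
dequeue()->29, [11, 35]
enqueue(30) -> [11, 35, 30]

Final queue: [11, 35, 30]


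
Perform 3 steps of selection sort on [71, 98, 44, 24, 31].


Initial: [71, 98, 44, 24, 31]
Step 1: min=24 at 3
  Swap: [24, 98, 44, 71, 31]
Step 2: min=31 at 4
  Swap: [24, 31, 44, 71, 98]
Step 3: min=44 at 2
  Swap: [24, 31, 44, 71, 98]

After 3 steps: [24, 31, 44, 71, 98]


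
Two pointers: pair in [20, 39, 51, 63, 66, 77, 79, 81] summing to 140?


lo=0(20)+hi=7(81)=101
lo=1(39)+hi=7(81)=120
lo=2(51)+hi=7(81)=132
lo=3(63)+hi=7(81)=144
lo=3(63)+hi=6(79)=142
lo=3(63)+hi=5(77)=140

Yes: 63+77=140


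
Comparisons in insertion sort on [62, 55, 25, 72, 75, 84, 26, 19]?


Algorithm: insertion sort
Input: [62, 55, 25, 72, 75, 84, 26, 19]
Sorted: [19, 25, 26, 55, 62, 72, 75, 84]

19


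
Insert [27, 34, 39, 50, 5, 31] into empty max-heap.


Insert 27: [27]
Insert 34: [34, 27]
Insert 39: [39, 27, 34]
Insert 50: [50, 39, 34, 27]
Insert 5: [50, 39, 34, 27, 5]
Insert 31: [50, 39, 34, 27, 5, 31]

Final heap: [50, 39, 34, 27, 5, 31]


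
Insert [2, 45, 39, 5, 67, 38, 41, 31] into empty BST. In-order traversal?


Insert 2: root
Insert 45: R from 2
Insert 39: R from 2 -> L from 45
Insert 5: R from 2 -> L from 45 -> L from 39
Insert 67: R from 2 -> R from 45
Insert 38: R from 2 -> L from 45 -> L from 39 -> R from 5
Insert 41: R from 2 -> L from 45 -> R from 39
Insert 31: R from 2 -> L from 45 -> L from 39 -> R from 5 -> L from 38

In-order: [2, 5, 31, 38, 39, 41, 45, 67]


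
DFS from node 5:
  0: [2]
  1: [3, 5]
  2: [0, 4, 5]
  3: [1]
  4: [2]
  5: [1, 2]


Visit 5, push [2, 1]
Visit 1, push [3]
Visit 3, push []
Visit 2, push [4, 0]
Visit 0, push []
Visit 4, push []

DFS order: [5, 1, 3, 2, 0, 4]


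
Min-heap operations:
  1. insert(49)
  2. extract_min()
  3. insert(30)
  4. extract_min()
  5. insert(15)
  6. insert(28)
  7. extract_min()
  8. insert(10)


insert(49) -> [49]
extract_min()->49, []
insert(30) -> [30]
extract_min()->30, []
insert(15) -> [15]
insert(28) -> [15, 28]
extract_min()->15, [28]
insert(10) -> [10, 28]

Final heap: [10, 28]


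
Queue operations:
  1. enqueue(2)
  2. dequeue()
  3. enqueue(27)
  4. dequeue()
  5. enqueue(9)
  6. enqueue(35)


enqueue(2) -> [2]
dequeue()->2, []
enqueue(27) -> [27]
dequeue()->27, []
enqueue(9) -> [9]
enqueue(35) -> [9, 35]

Final queue: [9, 35]


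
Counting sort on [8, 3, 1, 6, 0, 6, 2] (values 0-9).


Input: [8, 3, 1, 6, 0, 6, 2]
Counts: [1, 1, 1, 1, 0, 0, 2, 0, 1, 0]

Sorted: [0, 1, 2, 3, 6, 6, 8]


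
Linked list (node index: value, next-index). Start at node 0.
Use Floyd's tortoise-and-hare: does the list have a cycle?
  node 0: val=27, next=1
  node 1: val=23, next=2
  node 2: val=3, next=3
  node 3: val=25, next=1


Floyd's tortoise (slow, +1) and hare (fast, +2):
  init: slow=0, fast=0
  step 1: slow=1, fast=2
  step 2: slow=2, fast=1
  step 3: slow=3, fast=3
  slow == fast at node 3: cycle detected

Cycle: yes


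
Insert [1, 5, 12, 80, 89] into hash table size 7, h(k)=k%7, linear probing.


Insert 1: h=1 -> slot 1
Insert 5: h=5 -> slot 5
Insert 12: h=5, 1 probes -> slot 6
Insert 80: h=3 -> slot 3
Insert 89: h=5, 2 probes -> slot 0

Table: [89, 1, None, 80, None, 5, 12]


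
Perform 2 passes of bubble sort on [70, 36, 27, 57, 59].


Initial: [70, 36, 27, 57, 59]
Pass 1: [36, 27, 57, 59, 70] (4 swaps)
Pass 2: [27, 36, 57, 59, 70] (1 swaps)

After 2 passes: [27, 36, 57, 59, 70]


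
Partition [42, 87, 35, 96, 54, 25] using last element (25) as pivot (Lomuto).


Pivot: 25
Place pivot at 0: [25, 87, 35, 96, 54, 42]

Partitioned: [25, 87, 35, 96, 54, 42]


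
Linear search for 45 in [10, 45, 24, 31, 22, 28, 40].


i=0: 10!=45
i=1: 45==45 found!

Found at 1, 2 comps


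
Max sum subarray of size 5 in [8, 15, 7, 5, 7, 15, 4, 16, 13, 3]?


[0:5]: 42
[1:6]: 49
[2:7]: 38
[3:8]: 47
[4:9]: 55
[5:10]: 51

Max: 55 at [4:9]


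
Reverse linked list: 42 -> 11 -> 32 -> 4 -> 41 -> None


Step 1: curr=42, set curr.next=prev(None) | reversed so far: 42
Step 2: curr=11, set curr.next=prev(42) | reversed so far: 11 -> 42
Step 3: curr=32, set curr.next=prev(11) | reversed so far: 32 -> 11 -> 42
Step 4: curr=4, set curr.next=prev(32) | reversed so far: 4 -> 32 -> 11 -> 42
Step 5: curr=41, set curr.next=prev(4) | reversed so far: 41 -> 4 -> 32 -> 11 -> 42

41 -> 4 -> 32 -> 11 -> 42 -> None


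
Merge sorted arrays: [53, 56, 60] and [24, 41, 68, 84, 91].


Take 24 from B
Take 41 from B
Take 53 from A
Take 56 from A
Take 60 from A

Merged: [24, 41, 53, 56, 60, 68, 84, 91]


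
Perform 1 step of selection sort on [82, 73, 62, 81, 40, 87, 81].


Initial: [82, 73, 62, 81, 40, 87, 81]
Step 1: min=40 at 4
  Swap: [40, 73, 62, 81, 82, 87, 81]

After 1 step: [40, 73, 62, 81, 82, 87, 81]


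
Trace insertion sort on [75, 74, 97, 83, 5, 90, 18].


Initial: [75, 74, 97, 83, 5, 90, 18]
Insert 74: [74, 75, 97, 83, 5, 90, 18]
Insert 97: [74, 75, 97, 83, 5, 90, 18]
Insert 83: [74, 75, 83, 97, 5, 90, 18]
Insert 5: [5, 74, 75, 83, 97, 90, 18]
Insert 90: [5, 74, 75, 83, 90, 97, 18]
Insert 18: [5, 18, 74, 75, 83, 90, 97]

Sorted: [5, 18, 74, 75, 83, 90, 97]


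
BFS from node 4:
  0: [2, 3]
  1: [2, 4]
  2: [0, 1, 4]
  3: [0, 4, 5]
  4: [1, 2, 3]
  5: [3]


Visit 4, enqueue [1, 2, 3]
Visit 1, enqueue []
Visit 2, enqueue [0]
Visit 3, enqueue [5]
Visit 0, enqueue []
Visit 5, enqueue []

BFS order: [4, 1, 2, 3, 0, 5]


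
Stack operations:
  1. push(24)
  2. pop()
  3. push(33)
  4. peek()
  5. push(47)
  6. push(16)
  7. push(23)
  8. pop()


push(24) -> [24]
pop()->24, []
push(33) -> [33]
peek()->33
push(47) -> [33, 47]
push(16) -> [33, 47, 16]
push(23) -> [33, 47, 16, 23]
pop()->23, [33, 47, 16]

Final stack: [33, 47, 16]


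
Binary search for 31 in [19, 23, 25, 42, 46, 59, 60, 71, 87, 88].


Step 1: lo=0, hi=9, mid=4, val=46
Step 2: lo=0, hi=3, mid=1, val=23
Step 3: lo=2, hi=3, mid=2, val=25
Step 4: lo=3, hi=3, mid=3, val=42

Not found


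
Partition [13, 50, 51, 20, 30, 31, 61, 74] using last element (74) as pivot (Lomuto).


Pivot: 74
  13 <= 74: advance i (no swap)
  50 <= 74: advance i (no swap)
  51 <= 74: advance i (no swap)
  20 <= 74: advance i (no swap)
  30 <= 74: advance i (no swap)
  31 <= 74: advance i (no swap)
  61 <= 74: advance i (no swap)
Place pivot at 7: [13, 50, 51, 20, 30, 31, 61, 74]

Partitioned: [13, 50, 51, 20, 30, 31, 61, 74]


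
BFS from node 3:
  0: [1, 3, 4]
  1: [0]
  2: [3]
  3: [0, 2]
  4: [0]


Visit 3, enqueue [0, 2]
Visit 0, enqueue [1, 4]
Visit 2, enqueue []
Visit 1, enqueue []
Visit 4, enqueue []

BFS order: [3, 0, 2, 1, 4]


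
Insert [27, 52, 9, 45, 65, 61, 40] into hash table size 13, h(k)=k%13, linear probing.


Insert 27: h=1 -> slot 1
Insert 52: h=0 -> slot 0
Insert 9: h=9 -> slot 9
Insert 45: h=6 -> slot 6
Insert 65: h=0, 2 probes -> slot 2
Insert 61: h=9, 1 probes -> slot 10
Insert 40: h=1, 2 probes -> slot 3

Table: [52, 27, 65, 40, None, None, 45, None, None, 9, 61, None, None]


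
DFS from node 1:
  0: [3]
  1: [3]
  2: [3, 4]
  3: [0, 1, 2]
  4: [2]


Visit 1, push [3]
Visit 3, push [2, 0]
Visit 0, push []
Visit 2, push [4]
Visit 4, push []

DFS order: [1, 3, 0, 2, 4]


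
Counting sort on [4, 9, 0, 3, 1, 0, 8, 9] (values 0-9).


Input: [4, 9, 0, 3, 1, 0, 8, 9]
Counts: [2, 1, 0, 1, 1, 0, 0, 0, 1, 2]

Sorted: [0, 0, 1, 3, 4, 8, 9, 9]


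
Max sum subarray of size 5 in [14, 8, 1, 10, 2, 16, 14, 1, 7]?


[0:5]: 35
[1:6]: 37
[2:7]: 43
[3:8]: 43
[4:9]: 40

Max: 43 at [2:7]


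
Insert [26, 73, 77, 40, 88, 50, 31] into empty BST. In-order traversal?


Insert 26: root
Insert 73: R from 26
Insert 77: R from 26 -> R from 73
Insert 40: R from 26 -> L from 73
Insert 88: R from 26 -> R from 73 -> R from 77
Insert 50: R from 26 -> L from 73 -> R from 40
Insert 31: R from 26 -> L from 73 -> L from 40

In-order: [26, 31, 40, 50, 73, 77, 88]


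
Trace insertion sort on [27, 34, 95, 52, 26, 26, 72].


Initial: [27, 34, 95, 52, 26, 26, 72]
Insert 34: [27, 34, 95, 52, 26, 26, 72]
Insert 95: [27, 34, 95, 52, 26, 26, 72]
Insert 52: [27, 34, 52, 95, 26, 26, 72]
Insert 26: [26, 27, 34, 52, 95, 26, 72]
Insert 26: [26, 26, 27, 34, 52, 95, 72]
Insert 72: [26, 26, 27, 34, 52, 72, 95]

Sorted: [26, 26, 27, 34, 52, 72, 95]


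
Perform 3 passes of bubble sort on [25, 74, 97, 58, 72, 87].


Initial: [25, 74, 97, 58, 72, 87]
Pass 1: [25, 74, 58, 72, 87, 97] (3 swaps)
Pass 2: [25, 58, 72, 74, 87, 97] (2 swaps)
Pass 3: [25, 58, 72, 74, 87, 97] (0 swaps)

After 3 passes: [25, 58, 72, 74, 87, 97]


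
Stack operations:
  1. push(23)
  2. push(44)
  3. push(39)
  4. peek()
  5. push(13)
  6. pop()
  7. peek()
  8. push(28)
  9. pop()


push(23) -> [23]
push(44) -> [23, 44]
push(39) -> [23, 44, 39]
peek()->39
push(13) -> [23, 44, 39, 13]
pop()->13, [23, 44, 39]
peek()->39
push(28) -> [23, 44, 39, 28]
pop()->28, [23, 44, 39]

Final stack: [23, 44, 39]


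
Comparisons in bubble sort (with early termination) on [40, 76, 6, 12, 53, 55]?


Algorithm: bubble sort (with early termination)
Input: [40, 76, 6, 12, 53, 55]
Sorted: [6, 12, 40, 53, 55, 76]

12


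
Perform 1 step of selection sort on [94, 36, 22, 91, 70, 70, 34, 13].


Initial: [94, 36, 22, 91, 70, 70, 34, 13]
Step 1: min=13 at 7
  Swap: [13, 36, 22, 91, 70, 70, 34, 94]

After 1 step: [13, 36, 22, 91, 70, 70, 34, 94]


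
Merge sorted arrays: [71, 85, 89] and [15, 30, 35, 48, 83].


Take 15 from B
Take 30 from B
Take 35 from B
Take 48 from B
Take 71 from A
Take 83 from B

Merged: [15, 30, 35, 48, 71, 83, 85, 89]


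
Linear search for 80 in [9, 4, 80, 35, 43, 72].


i=0: 9!=80
i=1: 4!=80
i=2: 80==80 found!

Found at 2, 3 comps


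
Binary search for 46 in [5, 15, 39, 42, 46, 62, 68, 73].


Step 1: lo=0, hi=7, mid=3, val=42
Step 2: lo=4, hi=7, mid=5, val=62
Step 3: lo=4, hi=4, mid=4, val=46

Found at index 4


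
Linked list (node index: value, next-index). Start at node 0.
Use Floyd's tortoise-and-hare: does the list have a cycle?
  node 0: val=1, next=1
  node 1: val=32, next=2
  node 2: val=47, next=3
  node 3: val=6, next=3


Floyd's tortoise (slow, +1) and hare (fast, +2):
  init: slow=0, fast=0
  step 1: slow=1, fast=2
  step 2: slow=2, fast=3
  step 3: slow=3, fast=3
  slow == fast at node 3: cycle detected

Cycle: yes


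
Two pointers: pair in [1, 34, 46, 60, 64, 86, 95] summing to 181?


lo=0(1)+hi=6(95)=96
lo=1(34)+hi=6(95)=129
lo=2(46)+hi=6(95)=141
lo=3(60)+hi=6(95)=155
lo=4(64)+hi=6(95)=159
lo=5(86)+hi=6(95)=181

Yes: 86+95=181


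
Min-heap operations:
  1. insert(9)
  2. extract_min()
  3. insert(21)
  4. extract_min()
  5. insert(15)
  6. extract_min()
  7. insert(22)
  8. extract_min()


insert(9) -> [9]
extract_min()->9, []
insert(21) -> [21]
extract_min()->21, []
insert(15) -> [15]
extract_min()->15, []
insert(22) -> [22]
extract_min()->22, []

Final heap: []


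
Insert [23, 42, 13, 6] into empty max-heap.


Insert 23: [23]
Insert 42: [42, 23]
Insert 13: [42, 23, 13]
Insert 6: [42, 23, 13, 6]

Final heap: [42, 23, 13, 6]


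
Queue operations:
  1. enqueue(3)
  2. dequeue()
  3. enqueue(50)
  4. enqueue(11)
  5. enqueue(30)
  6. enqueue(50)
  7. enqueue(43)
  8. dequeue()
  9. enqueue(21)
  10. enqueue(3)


enqueue(3) -> [3]
dequeue()->3, []
enqueue(50) -> [50]
enqueue(11) -> [50, 11]
enqueue(30) -> [50, 11, 30]
enqueue(50) -> [50, 11, 30, 50]
enqueue(43) -> [50, 11, 30, 50, 43]
dequeue()->50, [11, 30, 50, 43]
enqueue(21) -> [11, 30, 50, 43, 21]
enqueue(3) -> [11, 30, 50, 43, 21, 3]

Final queue: [11, 30, 50, 43, 21, 3]


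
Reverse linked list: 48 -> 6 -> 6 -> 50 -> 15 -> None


Step 1: curr=48, set curr.next=prev(None) | reversed so far: 48
Step 2: curr=6, set curr.next=prev(48) | reversed so far: 6 -> 48
Step 3: curr=6, set curr.next=prev(6) | reversed so far: 6 -> 6 -> 48
Step 4: curr=50, set curr.next=prev(6) | reversed so far: 50 -> 6 -> 6 -> 48
Step 5: curr=15, set curr.next=prev(50) | reversed so far: 15 -> 50 -> 6 -> 6 -> 48

15 -> 50 -> 6 -> 6 -> 48 -> None


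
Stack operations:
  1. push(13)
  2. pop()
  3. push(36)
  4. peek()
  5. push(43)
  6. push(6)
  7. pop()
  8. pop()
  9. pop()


push(13) -> [13]
pop()->13, []
push(36) -> [36]
peek()->36
push(43) -> [36, 43]
push(6) -> [36, 43, 6]
pop()->6, [36, 43]
pop()->43, [36]
pop()->36, []

Final stack: []


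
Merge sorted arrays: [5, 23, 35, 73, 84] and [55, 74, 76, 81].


Take 5 from A
Take 23 from A
Take 35 from A
Take 55 from B
Take 73 from A
Take 74 from B
Take 76 from B
Take 81 from B

Merged: [5, 23, 35, 55, 73, 74, 76, 81, 84]


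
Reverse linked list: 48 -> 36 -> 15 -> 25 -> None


Step 1: curr=48, set curr.next=prev(None) | reversed so far: 48
Step 2: curr=36, set curr.next=prev(48) | reversed so far: 36 -> 48
Step 3: curr=15, set curr.next=prev(36) | reversed so far: 15 -> 36 -> 48
Step 4: curr=25, set curr.next=prev(15) | reversed so far: 25 -> 15 -> 36 -> 48

25 -> 15 -> 36 -> 48 -> None


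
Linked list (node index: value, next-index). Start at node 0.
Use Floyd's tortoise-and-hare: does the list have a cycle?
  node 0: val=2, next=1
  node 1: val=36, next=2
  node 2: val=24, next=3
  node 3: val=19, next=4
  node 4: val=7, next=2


Floyd's tortoise (slow, +1) and hare (fast, +2):
  init: slow=0, fast=0
  step 1: slow=1, fast=2
  step 2: slow=2, fast=4
  step 3: slow=3, fast=3
  slow == fast at node 3: cycle detected

Cycle: yes


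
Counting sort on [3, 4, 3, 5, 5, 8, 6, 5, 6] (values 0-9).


Input: [3, 4, 3, 5, 5, 8, 6, 5, 6]
Counts: [0, 0, 0, 2, 1, 3, 2, 0, 1, 0]

Sorted: [3, 3, 4, 5, 5, 5, 6, 6, 8]


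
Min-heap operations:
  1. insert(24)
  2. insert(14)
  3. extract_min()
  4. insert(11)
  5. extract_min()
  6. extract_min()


insert(24) -> [24]
insert(14) -> [14, 24]
extract_min()->14, [24]
insert(11) -> [11, 24]
extract_min()->11, [24]
extract_min()->24, []

Final heap: []


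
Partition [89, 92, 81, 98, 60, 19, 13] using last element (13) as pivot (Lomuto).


Pivot: 13
Place pivot at 0: [13, 92, 81, 98, 60, 19, 89]

Partitioned: [13, 92, 81, 98, 60, 19, 89]


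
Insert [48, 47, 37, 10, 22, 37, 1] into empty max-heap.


Insert 48: [48]
Insert 47: [48, 47]
Insert 37: [48, 47, 37]
Insert 10: [48, 47, 37, 10]
Insert 22: [48, 47, 37, 10, 22]
Insert 37: [48, 47, 37, 10, 22, 37]
Insert 1: [48, 47, 37, 10, 22, 37, 1]

Final heap: [48, 47, 37, 10, 22, 37, 1]


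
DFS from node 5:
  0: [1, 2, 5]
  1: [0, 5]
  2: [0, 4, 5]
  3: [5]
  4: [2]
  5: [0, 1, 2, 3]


Visit 5, push [3, 2, 1, 0]
Visit 0, push [2, 1]
Visit 1, push []
Visit 2, push [4]
Visit 4, push []
Visit 3, push []

DFS order: [5, 0, 1, 2, 4, 3]


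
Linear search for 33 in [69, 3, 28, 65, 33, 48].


i=0: 69!=33
i=1: 3!=33
i=2: 28!=33
i=3: 65!=33
i=4: 33==33 found!

Found at 4, 5 comps


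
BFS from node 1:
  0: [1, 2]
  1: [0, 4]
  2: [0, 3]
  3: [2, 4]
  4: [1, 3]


Visit 1, enqueue [0, 4]
Visit 0, enqueue [2]
Visit 4, enqueue [3]
Visit 2, enqueue []
Visit 3, enqueue []

BFS order: [1, 0, 4, 2, 3]


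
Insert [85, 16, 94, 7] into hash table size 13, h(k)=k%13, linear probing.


Insert 85: h=7 -> slot 7
Insert 16: h=3 -> slot 3
Insert 94: h=3, 1 probes -> slot 4
Insert 7: h=7, 1 probes -> slot 8

Table: [None, None, None, 16, 94, None, None, 85, 7, None, None, None, None]


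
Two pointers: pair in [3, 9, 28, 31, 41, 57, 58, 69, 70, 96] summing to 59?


lo=0(3)+hi=9(96)=99
lo=0(3)+hi=8(70)=73
lo=0(3)+hi=7(69)=72
lo=0(3)+hi=6(58)=61
lo=0(3)+hi=5(57)=60
lo=0(3)+hi=4(41)=44
lo=1(9)+hi=4(41)=50
lo=2(28)+hi=4(41)=69
lo=2(28)+hi=3(31)=59

Yes: 28+31=59
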